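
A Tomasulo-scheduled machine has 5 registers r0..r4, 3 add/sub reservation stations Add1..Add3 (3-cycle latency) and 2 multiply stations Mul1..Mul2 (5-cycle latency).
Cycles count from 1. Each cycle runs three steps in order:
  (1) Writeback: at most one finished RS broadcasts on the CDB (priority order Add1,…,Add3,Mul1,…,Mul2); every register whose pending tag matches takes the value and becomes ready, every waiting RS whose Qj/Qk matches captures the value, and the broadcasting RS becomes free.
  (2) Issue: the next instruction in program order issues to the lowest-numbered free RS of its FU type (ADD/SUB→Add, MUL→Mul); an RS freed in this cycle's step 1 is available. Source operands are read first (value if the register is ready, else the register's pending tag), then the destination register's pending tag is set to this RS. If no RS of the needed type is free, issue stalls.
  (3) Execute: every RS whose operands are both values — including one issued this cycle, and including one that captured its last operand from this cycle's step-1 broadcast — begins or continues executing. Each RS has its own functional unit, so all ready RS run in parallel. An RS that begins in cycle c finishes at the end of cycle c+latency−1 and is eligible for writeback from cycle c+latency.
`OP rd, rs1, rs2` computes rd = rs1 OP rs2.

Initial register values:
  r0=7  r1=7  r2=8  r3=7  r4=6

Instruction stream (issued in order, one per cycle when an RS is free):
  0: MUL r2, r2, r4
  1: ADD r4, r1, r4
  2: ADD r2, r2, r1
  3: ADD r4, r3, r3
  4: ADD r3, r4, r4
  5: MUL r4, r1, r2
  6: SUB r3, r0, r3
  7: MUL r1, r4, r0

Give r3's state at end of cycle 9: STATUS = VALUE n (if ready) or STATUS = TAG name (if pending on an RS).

  c1: issue MUL r2<-Mul1  regs: r0:7,r1:7,r2:Mul1,r3:7,r4:6
  c2: issue ADD r4<-Add1  regs: r0:7,r1:7,r2:Mul1,r3:7,r4:Add1
  c3: issue ADD r2<-Add2  regs: r0:7,r1:7,r2:Add2,r3:7,r4:Add1
  c4: issue ADD r4<-Add3  regs: r0:7,r1:7,r2:Add2,r3:7,r4:Add3
  c5: CDB Add1=13; issue ADD r3<-Add1  regs: r0:7,r1:7,r2:Add2,r3:Add1,r4:Add3
  c6: CDB Mul1=48; issue MUL r4<-Mul1  regs: r0:7,r1:7,r2:Add2,r3:Add1,r4:Mul1
  c7: CDB Add3=14; issue SUB r3<-Add3  regs: r0:7,r1:7,r2:Add2,r3:Add3,r4:Mul1
  c8: issue MUL r1<-Mul2  regs: r0:7,r1:Mul2,r2:Add2,r3:Add3,r4:Mul1
  c9: CDB Add2=55  regs: r0:7,r1:Mul2,r2:55,r3:Add3,r4:Mul1

STATUS = TAG Add3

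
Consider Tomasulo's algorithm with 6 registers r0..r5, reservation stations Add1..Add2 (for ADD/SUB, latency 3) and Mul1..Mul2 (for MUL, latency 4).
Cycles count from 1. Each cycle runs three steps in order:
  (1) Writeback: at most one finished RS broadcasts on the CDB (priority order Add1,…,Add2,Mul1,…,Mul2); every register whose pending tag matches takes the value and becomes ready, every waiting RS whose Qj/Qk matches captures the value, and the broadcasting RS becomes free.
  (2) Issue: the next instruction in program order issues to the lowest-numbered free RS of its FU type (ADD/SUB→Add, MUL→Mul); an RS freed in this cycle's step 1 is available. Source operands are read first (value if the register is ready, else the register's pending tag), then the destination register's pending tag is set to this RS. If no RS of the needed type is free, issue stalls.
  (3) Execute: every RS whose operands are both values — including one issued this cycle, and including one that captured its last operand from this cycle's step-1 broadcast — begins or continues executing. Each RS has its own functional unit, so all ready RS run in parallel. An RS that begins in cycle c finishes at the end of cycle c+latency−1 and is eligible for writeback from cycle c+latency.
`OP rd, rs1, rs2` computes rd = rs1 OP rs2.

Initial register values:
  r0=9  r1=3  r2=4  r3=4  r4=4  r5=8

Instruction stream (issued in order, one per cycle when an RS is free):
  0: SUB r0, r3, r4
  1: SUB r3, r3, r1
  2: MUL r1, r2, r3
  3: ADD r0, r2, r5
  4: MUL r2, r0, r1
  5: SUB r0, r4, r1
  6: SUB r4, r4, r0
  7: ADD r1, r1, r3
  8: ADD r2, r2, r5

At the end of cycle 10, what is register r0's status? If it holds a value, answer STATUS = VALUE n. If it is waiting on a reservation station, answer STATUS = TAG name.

STATUS = TAG Add2

c1: issue SUB r0<-Add1 | r0:Add1,r1:3,r2:4,r3:4,r4:4,r5:8
c2: issue SUB r3<-Add2 | r0:Add1,r1:3,r2:4,r3:Add2,r4:4,r5:8
c3: issue MUL r1<-Mul1 | r0:Add1,r1:Mul1,r2:4,r3:Add2,r4:4,r5:8
c4: CDB Add1=0; issue ADD r0<-Add1 | r0:Add1,r1:Mul1,r2:4,r3:Add2,r4:4,r5:8
c5: CDB Add2=1; issue MUL r2<-Mul2 | r0:Add1,r1:Mul1,r2:Mul2,r3:1,r4:4,r5:8
c6: issue SUB r0<-Add2 | r0:Add2,r1:Mul1,r2:Mul2,r3:1,r4:4,r5:8
c7: CDB Add1=12; issue SUB r4<-Add1 | r0:Add2,r1:Mul1,r2:Mul2,r3:1,r4:Add1,r5:8
c8: stall | r0:Add2,r1:Mul1,r2:Mul2,r3:1,r4:Add1,r5:8
c9: CDB Mul1=4; stall | r0:Add2,r1:4,r2:Mul2,r3:1,r4:Add1,r5:8
c10: stall | r0:Add2,r1:4,r2:Mul2,r3:1,r4:Add1,r5:8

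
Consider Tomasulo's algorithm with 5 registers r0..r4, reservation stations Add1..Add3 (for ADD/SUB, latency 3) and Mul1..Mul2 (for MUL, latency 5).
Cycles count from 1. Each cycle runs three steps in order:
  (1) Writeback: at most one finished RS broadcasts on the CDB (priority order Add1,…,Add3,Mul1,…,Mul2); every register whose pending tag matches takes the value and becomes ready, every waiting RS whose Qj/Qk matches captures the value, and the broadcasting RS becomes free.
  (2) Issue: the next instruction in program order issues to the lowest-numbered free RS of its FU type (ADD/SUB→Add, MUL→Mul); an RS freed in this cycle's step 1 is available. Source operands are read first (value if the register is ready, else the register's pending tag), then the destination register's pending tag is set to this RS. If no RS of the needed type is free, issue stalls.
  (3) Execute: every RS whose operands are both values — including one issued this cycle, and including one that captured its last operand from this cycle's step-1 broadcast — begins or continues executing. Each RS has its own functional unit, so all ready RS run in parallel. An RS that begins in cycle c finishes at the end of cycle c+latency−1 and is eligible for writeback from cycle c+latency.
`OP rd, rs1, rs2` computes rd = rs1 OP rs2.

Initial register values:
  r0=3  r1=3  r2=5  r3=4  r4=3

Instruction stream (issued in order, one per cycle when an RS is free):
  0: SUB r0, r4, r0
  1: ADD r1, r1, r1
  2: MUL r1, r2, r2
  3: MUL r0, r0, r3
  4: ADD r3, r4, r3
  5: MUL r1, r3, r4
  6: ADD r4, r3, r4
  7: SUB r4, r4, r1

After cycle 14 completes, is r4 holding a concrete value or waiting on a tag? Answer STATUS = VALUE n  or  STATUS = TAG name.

cycle 1: issue SUB r0<-Add1 // r0:Add1,r1:3,r2:5,r3:4,r4:3
cycle 2: issue ADD r1<-Add2 // r0:Add1,r1:Add2,r2:5,r3:4,r4:3
cycle 3: issue MUL r1<-Mul1 // r0:Add1,r1:Mul1,r2:5,r3:4,r4:3
cycle 4: CDB Add1=0; issue MUL r0<-Mul2 // r0:Mul2,r1:Mul1,r2:5,r3:4,r4:3
cycle 5: CDB Add2=6; issue ADD r3<-Add1 // r0:Mul2,r1:Mul1,r2:5,r3:Add1,r4:3
cycle 6: stall // r0:Mul2,r1:Mul1,r2:5,r3:Add1,r4:3
cycle 7: stall // r0:Mul2,r1:Mul1,r2:5,r3:Add1,r4:3
cycle 8: CDB Add1=7; stall // r0:Mul2,r1:Mul1,r2:5,r3:7,r4:3
cycle 9: CDB Mul1=25; issue MUL r1<-Mul1 // r0:Mul2,r1:Mul1,r2:5,r3:7,r4:3
cycle 10: CDB Mul2=0; issue ADD r4<-Add1 // r0:0,r1:Mul1,r2:5,r3:7,r4:Add1
cycle 11: issue SUB r4<-Add2 // r0:0,r1:Mul1,r2:5,r3:7,r4:Add2
cycle 12: - // r0:0,r1:Mul1,r2:5,r3:7,r4:Add2
cycle 13: CDB Add1=10 // r0:0,r1:Mul1,r2:5,r3:7,r4:Add2
cycle 14: CDB Mul1=21 // r0:0,r1:21,r2:5,r3:7,r4:Add2

STATUS = TAG Add2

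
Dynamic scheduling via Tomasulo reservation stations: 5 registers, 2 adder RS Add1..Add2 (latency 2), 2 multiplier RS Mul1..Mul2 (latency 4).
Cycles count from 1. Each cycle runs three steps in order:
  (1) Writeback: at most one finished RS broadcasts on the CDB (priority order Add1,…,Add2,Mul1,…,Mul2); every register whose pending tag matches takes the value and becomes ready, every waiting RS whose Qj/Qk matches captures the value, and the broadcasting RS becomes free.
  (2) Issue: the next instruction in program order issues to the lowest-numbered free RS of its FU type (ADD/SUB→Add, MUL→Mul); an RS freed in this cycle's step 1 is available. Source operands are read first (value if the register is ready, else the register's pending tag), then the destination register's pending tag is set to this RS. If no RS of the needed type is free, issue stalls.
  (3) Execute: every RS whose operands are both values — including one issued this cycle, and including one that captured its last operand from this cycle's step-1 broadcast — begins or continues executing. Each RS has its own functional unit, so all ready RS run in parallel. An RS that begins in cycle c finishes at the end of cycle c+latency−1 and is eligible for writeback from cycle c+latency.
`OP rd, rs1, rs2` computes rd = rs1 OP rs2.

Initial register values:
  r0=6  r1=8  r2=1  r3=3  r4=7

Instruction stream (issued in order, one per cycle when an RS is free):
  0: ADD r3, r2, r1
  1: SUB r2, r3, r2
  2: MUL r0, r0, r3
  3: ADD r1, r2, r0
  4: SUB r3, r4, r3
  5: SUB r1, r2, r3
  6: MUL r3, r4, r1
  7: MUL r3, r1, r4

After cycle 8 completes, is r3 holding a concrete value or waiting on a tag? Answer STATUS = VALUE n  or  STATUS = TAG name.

c1: issue ADD r3<-Add1 | r0:6,r1:8,r2:1,r3:Add1,r4:7
c2: issue SUB r2<-Add2 | r0:6,r1:8,r2:Add2,r3:Add1,r4:7
c3: CDB Add1=9; issue MUL r0<-Mul1 | r0:Mul1,r1:8,r2:Add2,r3:9,r4:7
c4: issue ADD r1<-Add1 | r0:Mul1,r1:Add1,r2:Add2,r3:9,r4:7
c5: CDB Add2=8; issue SUB r3<-Add2 | r0:Mul1,r1:Add1,r2:8,r3:Add2,r4:7
c6: stall | r0:Mul1,r1:Add1,r2:8,r3:Add2,r4:7
c7: CDB Add2=-2; issue SUB r1<-Add2 | r0:Mul1,r1:Add2,r2:8,r3:-2,r4:7
c8: CDB Mul1=54; issue MUL r3<-Mul1 | r0:54,r1:Add2,r2:8,r3:Mul1,r4:7

STATUS = TAG Mul1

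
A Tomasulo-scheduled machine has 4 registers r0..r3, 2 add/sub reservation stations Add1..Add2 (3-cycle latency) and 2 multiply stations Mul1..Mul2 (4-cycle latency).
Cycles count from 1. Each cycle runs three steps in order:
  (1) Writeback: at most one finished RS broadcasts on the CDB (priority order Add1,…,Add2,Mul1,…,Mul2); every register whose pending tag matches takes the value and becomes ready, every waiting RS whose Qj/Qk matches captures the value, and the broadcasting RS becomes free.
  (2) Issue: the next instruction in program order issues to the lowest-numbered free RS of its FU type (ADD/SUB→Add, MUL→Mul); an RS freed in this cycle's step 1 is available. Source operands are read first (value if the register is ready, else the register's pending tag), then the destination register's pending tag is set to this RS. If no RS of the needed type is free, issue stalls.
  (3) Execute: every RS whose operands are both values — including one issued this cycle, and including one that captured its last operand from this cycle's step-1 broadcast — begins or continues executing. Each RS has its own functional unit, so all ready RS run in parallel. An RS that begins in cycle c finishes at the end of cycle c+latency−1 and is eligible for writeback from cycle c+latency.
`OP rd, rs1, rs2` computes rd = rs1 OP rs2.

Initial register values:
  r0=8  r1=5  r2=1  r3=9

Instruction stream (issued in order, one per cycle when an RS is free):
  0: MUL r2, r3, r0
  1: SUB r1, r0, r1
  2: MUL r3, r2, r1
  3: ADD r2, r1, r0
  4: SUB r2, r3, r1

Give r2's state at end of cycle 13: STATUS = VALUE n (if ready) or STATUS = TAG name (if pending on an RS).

cycle 1: issue MUL r2<-Mul1 // r0:8,r1:5,r2:Mul1,r3:9
cycle 2: issue SUB r1<-Add1 // r0:8,r1:Add1,r2:Mul1,r3:9
cycle 3: issue MUL r3<-Mul2 // r0:8,r1:Add1,r2:Mul1,r3:Mul2
cycle 4: issue ADD r2<-Add2 // r0:8,r1:Add1,r2:Add2,r3:Mul2
cycle 5: CDB Add1=3; issue SUB r2<-Add1 // r0:8,r1:3,r2:Add1,r3:Mul2
cycle 6: CDB Mul1=72 // r0:8,r1:3,r2:Add1,r3:Mul2
cycle 7: - // r0:8,r1:3,r2:Add1,r3:Mul2
cycle 8: CDB Add2=11 // r0:8,r1:3,r2:Add1,r3:Mul2
cycle 9: - // r0:8,r1:3,r2:Add1,r3:Mul2
cycle 10: CDB Mul2=216 // r0:8,r1:3,r2:Add1,r3:216
cycle 11: - // r0:8,r1:3,r2:Add1,r3:216
cycle 12: - // r0:8,r1:3,r2:Add1,r3:216
cycle 13: CDB Add1=213 // r0:8,r1:3,r2:213,r3:216

STATUS = VALUE 213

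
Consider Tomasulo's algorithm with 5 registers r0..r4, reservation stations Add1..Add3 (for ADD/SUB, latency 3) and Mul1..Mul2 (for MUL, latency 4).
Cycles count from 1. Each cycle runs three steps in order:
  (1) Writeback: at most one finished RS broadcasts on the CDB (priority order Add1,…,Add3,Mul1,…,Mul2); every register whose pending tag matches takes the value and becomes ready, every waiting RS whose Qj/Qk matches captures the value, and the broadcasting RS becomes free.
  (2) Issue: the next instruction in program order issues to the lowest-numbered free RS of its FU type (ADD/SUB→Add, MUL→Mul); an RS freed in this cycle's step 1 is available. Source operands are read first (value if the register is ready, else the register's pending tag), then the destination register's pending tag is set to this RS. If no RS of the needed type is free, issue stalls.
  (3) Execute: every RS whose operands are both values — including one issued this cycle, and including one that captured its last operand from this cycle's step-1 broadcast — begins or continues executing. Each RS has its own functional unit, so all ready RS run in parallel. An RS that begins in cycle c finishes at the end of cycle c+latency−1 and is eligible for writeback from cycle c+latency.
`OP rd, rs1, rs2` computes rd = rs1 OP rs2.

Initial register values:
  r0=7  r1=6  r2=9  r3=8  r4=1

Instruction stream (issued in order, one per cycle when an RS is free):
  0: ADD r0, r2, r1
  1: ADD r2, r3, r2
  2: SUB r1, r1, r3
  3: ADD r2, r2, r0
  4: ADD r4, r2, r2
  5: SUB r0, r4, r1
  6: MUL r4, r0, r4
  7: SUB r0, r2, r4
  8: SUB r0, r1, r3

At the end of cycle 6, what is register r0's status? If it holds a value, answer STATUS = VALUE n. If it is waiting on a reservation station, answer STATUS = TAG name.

cycle 1: issue ADD r0<-Add1 // r0:Add1,r1:6,r2:9,r3:8,r4:1
cycle 2: issue ADD r2<-Add2 // r0:Add1,r1:6,r2:Add2,r3:8,r4:1
cycle 3: issue SUB r1<-Add3 // r0:Add1,r1:Add3,r2:Add2,r3:8,r4:1
cycle 4: CDB Add1=15; issue ADD r2<-Add1 // r0:15,r1:Add3,r2:Add1,r3:8,r4:1
cycle 5: CDB Add2=17; issue ADD r4<-Add2 // r0:15,r1:Add3,r2:Add1,r3:8,r4:Add2
cycle 6: CDB Add3=-2; issue SUB r0<-Add3 // r0:Add3,r1:-2,r2:Add1,r3:8,r4:Add2

STATUS = TAG Add3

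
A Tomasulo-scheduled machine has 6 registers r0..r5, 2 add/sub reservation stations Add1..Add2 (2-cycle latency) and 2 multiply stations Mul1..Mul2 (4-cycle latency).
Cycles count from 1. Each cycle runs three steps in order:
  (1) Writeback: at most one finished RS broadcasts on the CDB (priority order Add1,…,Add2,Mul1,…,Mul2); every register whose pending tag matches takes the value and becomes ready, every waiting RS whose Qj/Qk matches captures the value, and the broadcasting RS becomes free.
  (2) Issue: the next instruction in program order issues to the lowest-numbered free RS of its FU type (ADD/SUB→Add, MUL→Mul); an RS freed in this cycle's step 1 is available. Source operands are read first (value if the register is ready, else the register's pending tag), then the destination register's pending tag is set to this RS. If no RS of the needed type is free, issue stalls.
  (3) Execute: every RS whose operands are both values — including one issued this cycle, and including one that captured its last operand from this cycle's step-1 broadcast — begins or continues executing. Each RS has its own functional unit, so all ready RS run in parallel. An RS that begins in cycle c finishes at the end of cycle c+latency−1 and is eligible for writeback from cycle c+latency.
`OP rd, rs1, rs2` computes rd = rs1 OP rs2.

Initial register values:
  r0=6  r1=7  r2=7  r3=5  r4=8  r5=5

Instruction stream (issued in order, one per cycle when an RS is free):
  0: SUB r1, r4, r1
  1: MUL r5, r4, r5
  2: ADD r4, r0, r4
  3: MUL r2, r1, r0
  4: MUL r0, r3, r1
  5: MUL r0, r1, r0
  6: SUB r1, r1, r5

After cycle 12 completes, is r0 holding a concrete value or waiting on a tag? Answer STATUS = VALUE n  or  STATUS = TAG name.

STATUS = TAG Mul2

  c1: issue SUB r1<-Add1  regs: r0:6,r1:Add1,r2:7,r3:5,r4:8,r5:5
  c2: issue MUL r5<-Mul1  regs: r0:6,r1:Add1,r2:7,r3:5,r4:8,r5:Mul1
  c3: CDB Add1=1; issue ADD r4<-Add1  regs: r0:6,r1:1,r2:7,r3:5,r4:Add1,r5:Mul1
  c4: issue MUL r2<-Mul2  regs: r0:6,r1:1,r2:Mul2,r3:5,r4:Add1,r5:Mul1
  c5: CDB Add1=14; stall  regs: r0:6,r1:1,r2:Mul2,r3:5,r4:14,r5:Mul1
  c6: CDB Mul1=40; issue MUL r0<-Mul1  regs: r0:Mul1,r1:1,r2:Mul2,r3:5,r4:14,r5:40
  c7: stall  regs: r0:Mul1,r1:1,r2:Mul2,r3:5,r4:14,r5:40
  c8: CDB Mul2=6; issue MUL r0<-Mul2  regs: r0:Mul2,r1:1,r2:6,r3:5,r4:14,r5:40
  c9: issue SUB r1<-Add1  regs: r0:Mul2,r1:Add1,r2:6,r3:5,r4:14,r5:40
  c10: CDB Mul1=5  regs: r0:Mul2,r1:Add1,r2:6,r3:5,r4:14,r5:40
  c11: CDB Add1=-39  regs: r0:Mul2,r1:-39,r2:6,r3:5,r4:14,r5:40
  c12: -  regs: r0:Mul2,r1:-39,r2:6,r3:5,r4:14,r5:40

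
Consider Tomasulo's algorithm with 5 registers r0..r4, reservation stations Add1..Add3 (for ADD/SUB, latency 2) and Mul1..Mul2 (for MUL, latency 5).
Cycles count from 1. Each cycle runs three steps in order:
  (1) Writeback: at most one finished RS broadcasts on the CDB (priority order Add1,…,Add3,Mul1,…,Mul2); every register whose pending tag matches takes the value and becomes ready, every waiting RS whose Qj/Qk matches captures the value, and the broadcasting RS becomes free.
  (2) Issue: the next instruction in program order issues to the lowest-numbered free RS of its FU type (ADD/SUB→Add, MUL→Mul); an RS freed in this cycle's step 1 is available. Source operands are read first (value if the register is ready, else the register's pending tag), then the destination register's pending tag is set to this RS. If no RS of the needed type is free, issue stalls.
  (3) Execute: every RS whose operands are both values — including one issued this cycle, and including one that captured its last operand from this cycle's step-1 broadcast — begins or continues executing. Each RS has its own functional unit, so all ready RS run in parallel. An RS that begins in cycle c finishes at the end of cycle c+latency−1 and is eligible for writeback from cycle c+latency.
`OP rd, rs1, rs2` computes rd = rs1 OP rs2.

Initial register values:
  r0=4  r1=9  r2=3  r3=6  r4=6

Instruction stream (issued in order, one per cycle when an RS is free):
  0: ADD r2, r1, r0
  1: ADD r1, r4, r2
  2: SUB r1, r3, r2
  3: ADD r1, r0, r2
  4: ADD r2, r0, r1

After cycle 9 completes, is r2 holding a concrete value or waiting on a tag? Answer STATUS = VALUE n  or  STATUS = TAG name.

c1: issue ADD r2<-Add1 | r0:4,r1:9,r2:Add1,r3:6,r4:6
c2: issue ADD r1<-Add2 | r0:4,r1:Add2,r2:Add1,r3:6,r4:6
c3: CDB Add1=13; issue SUB r1<-Add1 | r0:4,r1:Add1,r2:13,r3:6,r4:6
c4: issue ADD r1<-Add3 | r0:4,r1:Add3,r2:13,r3:6,r4:6
c5: CDB Add1=-7; issue ADD r2<-Add1 | r0:4,r1:Add3,r2:Add1,r3:6,r4:6
c6: CDB Add2=19 | r0:4,r1:Add3,r2:Add1,r3:6,r4:6
c7: CDB Add3=17 | r0:4,r1:17,r2:Add1,r3:6,r4:6
c8: - | r0:4,r1:17,r2:Add1,r3:6,r4:6
c9: CDB Add1=21 | r0:4,r1:17,r2:21,r3:6,r4:6

STATUS = VALUE 21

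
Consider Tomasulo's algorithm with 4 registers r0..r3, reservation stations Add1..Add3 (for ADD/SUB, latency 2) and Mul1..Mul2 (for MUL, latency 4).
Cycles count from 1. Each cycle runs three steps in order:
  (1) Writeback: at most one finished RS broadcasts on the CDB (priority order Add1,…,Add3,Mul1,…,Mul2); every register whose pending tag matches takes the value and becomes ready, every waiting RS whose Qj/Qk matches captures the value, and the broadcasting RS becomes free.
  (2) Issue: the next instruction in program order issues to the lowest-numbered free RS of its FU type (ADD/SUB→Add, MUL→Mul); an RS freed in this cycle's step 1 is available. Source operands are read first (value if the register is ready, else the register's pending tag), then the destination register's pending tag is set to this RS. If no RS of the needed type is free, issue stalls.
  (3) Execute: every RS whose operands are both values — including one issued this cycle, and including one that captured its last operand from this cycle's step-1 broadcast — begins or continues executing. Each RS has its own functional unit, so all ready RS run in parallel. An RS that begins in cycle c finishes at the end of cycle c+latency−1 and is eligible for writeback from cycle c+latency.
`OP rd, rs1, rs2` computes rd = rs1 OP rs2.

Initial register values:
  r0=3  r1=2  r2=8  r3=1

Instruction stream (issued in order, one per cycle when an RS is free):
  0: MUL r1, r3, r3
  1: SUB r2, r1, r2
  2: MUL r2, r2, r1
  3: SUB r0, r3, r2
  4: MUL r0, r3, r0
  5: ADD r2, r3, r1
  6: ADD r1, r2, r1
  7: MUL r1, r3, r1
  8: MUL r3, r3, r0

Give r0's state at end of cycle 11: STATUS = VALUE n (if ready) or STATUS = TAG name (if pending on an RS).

STATUS = TAG Mul1

cycle 1: issue MUL r1<-Mul1 // r0:3,r1:Mul1,r2:8,r3:1
cycle 2: issue SUB r2<-Add1 // r0:3,r1:Mul1,r2:Add1,r3:1
cycle 3: issue MUL r2<-Mul2 // r0:3,r1:Mul1,r2:Mul2,r3:1
cycle 4: issue SUB r0<-Add2 // r0:Add2,r1:Mul1,r2:Mul2,r3:1
cycle 5: CDB Mul1=1; issue MUL r0<-Mul1 // r0:Mul1,r1:1,r2:Mul2,r3:1
cycle 6: issue ADD r2<-Add3 // r0:Mul1,r1:1,r2:Add3,r3:1
cycle 7: CDB Add1=-7; issue ADD r1<-Add1 // r0:Mul1,r1:Add1,r2:Add3,r3:1
cycle 8: CDB Add3=2; stall // r0:Mul1,r1:Add1,r2:2,r3:1
cycle 9: stall // r0:Mul1,r1:Add1,r2:2,r3:1
cycle 10: CDB Add1=3; stall // r0:Mul1,r1:3,r2:2,r3:1
cycle 11: CDB Mul2=-7; issue MUL r1<-Mul2 // r0:Mul1,r1:Mul2,r2:2,r3:1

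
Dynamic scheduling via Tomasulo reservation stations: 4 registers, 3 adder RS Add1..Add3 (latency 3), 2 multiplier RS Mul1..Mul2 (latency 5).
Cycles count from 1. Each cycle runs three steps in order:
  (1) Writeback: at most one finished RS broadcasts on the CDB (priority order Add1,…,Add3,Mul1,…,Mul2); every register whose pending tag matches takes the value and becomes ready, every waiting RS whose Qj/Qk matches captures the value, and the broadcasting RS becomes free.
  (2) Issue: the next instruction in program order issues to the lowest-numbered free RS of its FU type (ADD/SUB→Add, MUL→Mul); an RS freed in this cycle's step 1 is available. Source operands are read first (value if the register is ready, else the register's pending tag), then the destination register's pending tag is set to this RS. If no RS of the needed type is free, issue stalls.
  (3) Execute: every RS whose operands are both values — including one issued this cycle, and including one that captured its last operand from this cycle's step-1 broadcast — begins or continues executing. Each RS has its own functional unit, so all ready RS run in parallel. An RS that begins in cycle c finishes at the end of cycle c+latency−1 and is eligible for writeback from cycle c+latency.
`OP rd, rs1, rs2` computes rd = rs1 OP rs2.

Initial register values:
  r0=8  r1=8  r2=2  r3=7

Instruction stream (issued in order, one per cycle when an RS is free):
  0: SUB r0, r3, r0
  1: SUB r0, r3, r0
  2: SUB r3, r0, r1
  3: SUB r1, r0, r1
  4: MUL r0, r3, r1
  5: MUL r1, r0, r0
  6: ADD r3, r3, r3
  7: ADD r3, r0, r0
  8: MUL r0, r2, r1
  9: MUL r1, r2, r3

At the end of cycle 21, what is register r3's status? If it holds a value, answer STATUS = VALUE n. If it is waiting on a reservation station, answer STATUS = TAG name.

  c1: issue SUB r0<-Add1  regs: r0:Add1,r1:8,r2:2,r3:7
  c2: issue SUB r0<-Add2  regs: r0:Add2,r1:8,r2:2,r3:7
  c3: issue SUB r3<-Add3  regs: r0:Add2,r1:8,r2:2,r3:Add3
  c4: CDB Add1=-1; issue SUB r1<-Add1  regs: r0:Add2,r1:Add1,r2:2,r3:Add3
  c5: issue MUL r0<-Mul1  regs: r0:Mul1,r1:Add1,r2:2,r3:Add3
  c6: issue MUL r1<-Mul2  regs: r0:Mul1,r1:Mul2,r2:2,r3:Add3
  c7: CDB Add2=8; issue ADD r3<-Add2  regs: r0:Mul1,r1:Mul2,r2:2,r3:Add2
  c8: stall  regs: r0:Mul1,r1:Mul2,r2:2,r3:Add2
  c9: stall  regs: r0:Mul1,r1:Mul2,r2:2,r3:Add2
  c10: CDB Add1=0; issue ADD r3<-Add1  regs: r0:Mul1,r1:Mul2,r2:2,r3:Add1
  c11: CDB Add3=0; stall  regs: r0:Mul1,r1:Mul2,r2:2,r3:Add1
  c12: stall  regs: r0:Mul1,r1:Mul2,r2:2,r3:Add1
  c13: stall  regs: r0:Mul1,r1:Mul2,r2:2,r3:Add1
  c14: CDB Add2=0; stall  regs: r0:Mul1,r1:Mul2,r2:2,r3:Add1
  c15: stall  regs: r0:Mul1,r1:Mul2,r2:2,r3:Add1
  c16: CDB Mul1=0; issue MUL r0<-Mul1  regs: r0:Mul1,r1:Mul2,r2:2,r3:Add1
  c17: stall  regs: r0:Mul1,r1:Mul2,r2:2,r3:Add1
  c18: stall  regs: r0:Mul1,r1:Mul2,r2:2,r3:Add1
  c19: CDB Add1=0; stall  regs: r0:Mul1,r1:Mul2,r2:2,r3:0
  c20: stall  regs: r0:Mul1,r1:Mul2,r2:2,r3:0
  c21: CDB Mul2=0; issue MUL r1<-Mul2  regs: r0:Mul1,r1:Mul2,r2:2,r3:0

STATUS = VALUE 0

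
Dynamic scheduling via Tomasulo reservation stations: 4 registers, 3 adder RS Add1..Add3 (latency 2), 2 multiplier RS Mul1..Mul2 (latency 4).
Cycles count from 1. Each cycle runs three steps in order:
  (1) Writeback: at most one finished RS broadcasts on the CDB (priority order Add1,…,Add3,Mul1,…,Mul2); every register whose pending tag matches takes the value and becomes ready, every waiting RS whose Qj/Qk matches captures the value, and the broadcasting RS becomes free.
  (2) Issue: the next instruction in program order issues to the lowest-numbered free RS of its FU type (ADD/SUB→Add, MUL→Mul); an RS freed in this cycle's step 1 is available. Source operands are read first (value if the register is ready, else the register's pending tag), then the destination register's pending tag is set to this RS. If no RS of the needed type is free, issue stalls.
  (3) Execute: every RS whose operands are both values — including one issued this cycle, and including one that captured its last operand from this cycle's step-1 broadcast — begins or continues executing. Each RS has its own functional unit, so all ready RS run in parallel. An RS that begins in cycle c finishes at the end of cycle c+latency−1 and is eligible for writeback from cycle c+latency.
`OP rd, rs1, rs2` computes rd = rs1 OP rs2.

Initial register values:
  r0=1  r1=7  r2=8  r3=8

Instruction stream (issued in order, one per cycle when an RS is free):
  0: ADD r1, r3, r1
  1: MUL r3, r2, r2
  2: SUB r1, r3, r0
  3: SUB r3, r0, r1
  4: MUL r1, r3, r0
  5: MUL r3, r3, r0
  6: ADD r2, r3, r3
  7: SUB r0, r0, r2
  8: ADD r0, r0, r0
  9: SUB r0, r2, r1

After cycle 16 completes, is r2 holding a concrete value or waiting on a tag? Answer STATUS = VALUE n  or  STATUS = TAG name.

  c1: issue ADD r1<-Add1  regs: r0:1,r1:Add1,r2:8,r3:8
  c2: issue MUL r3<-Mul1  regs: r0:1,r1:Add1,r2:8,r3:Mul1
  c3: CDB Add1=15; issue SUB r1<-Add1  regs: r0:1,r1:Add1,r2:8,r3:Mul1
  c4: issue SUB r3<-Add2  regs: r0:1,r1:Add1,r2:8,r3:Add2
  c5: issue MUL r1<-Mul2  regs: r0:1,r1:Mul2,r2:8,r3:Add2
  c6: CDB Mul1=64; issue MUL r3<-Mul1  regs: r0:1,r1:Mul2,r2:8,r3:Mul1
  c7: issue ADD r2<-Add3  regs: r0:1,r1:Mul2,r2:Add3,r3:Mul1
  c8: CDB Add1=63; issue SUB r0<-Add1  regs: r0:Add1,r1:Mul2,r2:Add3,r3:Mul1
  c9: stall  regs: r0:Add1,r1:Mul2,r2:Add3,r3:Mul1
  c10: CDB Add2=-62; issue ADD r0<-Add2  regs: r0:Add2,r1:Mul2,r2:Add3,r3:Mul1
  c11: stall  regs: r0:Add2,r1:Mul2,r2:Add3,r3:Mul1
  c12: stall  regs: r0:Add2,r1:Mul2,r2:Add3,r3:Mul1
  c13: stall  regs: r0:Add2,r1:Mul2,r2:Add3,r3:Mul1
  c14: CDB Mul1=-62; stall  regs: r0:Add2,r1:Mul2,r2:Add3,r3:-62
  c15: CDB Mul2=-62; stall  regs: r0:Add2,r1:-62,r2:Add3,r3:-62
  c16: CDB Add3=-124; issue SUB r0<-Add3  regs: r0:Add3,r1:-62,r2:-124,r3:-62

STATUS = VALUE -124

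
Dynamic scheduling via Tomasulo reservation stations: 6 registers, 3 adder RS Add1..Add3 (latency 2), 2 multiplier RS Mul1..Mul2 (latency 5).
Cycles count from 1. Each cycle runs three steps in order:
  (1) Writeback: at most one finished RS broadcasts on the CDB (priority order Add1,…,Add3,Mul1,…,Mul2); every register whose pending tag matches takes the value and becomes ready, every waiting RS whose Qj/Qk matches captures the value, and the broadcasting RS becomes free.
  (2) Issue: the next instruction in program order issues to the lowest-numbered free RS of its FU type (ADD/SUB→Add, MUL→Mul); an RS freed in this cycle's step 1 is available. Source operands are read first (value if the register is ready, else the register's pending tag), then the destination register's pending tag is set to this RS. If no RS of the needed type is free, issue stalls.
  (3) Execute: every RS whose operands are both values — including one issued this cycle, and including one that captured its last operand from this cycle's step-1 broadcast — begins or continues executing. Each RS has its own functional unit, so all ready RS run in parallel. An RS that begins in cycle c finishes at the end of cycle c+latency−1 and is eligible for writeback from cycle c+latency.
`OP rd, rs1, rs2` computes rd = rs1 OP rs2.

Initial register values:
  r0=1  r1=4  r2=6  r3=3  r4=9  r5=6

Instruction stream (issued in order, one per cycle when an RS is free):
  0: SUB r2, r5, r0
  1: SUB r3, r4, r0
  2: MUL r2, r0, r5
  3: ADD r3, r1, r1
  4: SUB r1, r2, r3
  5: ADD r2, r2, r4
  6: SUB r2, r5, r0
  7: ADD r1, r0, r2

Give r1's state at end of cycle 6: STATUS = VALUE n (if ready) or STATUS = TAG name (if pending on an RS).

c1: issue SUB r2<-Add1 | r0:1,r1:4,r2:Add1,r3:3,r4:9,r5:6
c2: issue SUB r3<-Add2 | r0:1,r1:4,r2:Add1,r3:Add2,r4:9,r5:6
c3: CDB Add1=5; issue MUL r2<-Mul1 | r0:1,r1:4,r2:Mul1,r3:Add2,r4:9,r5:6
c4: CDB Add2=8; issue ADD r3<-Add1 | r0:1,r1:4,r2:Mul1,r3:Add1,r4:9,r5:6
c5: issue SUB r1<-Add2 | r0:1,r1:Add2,r2:Mul1,r3:Add1,r4:9,r5:6
c6: CDB Add1=8; issue ADD r2<-Add1 | r0:1,r1:Add2,r2:Add1,r3:8,r4:9,r5:6

STATUS = TAG Add2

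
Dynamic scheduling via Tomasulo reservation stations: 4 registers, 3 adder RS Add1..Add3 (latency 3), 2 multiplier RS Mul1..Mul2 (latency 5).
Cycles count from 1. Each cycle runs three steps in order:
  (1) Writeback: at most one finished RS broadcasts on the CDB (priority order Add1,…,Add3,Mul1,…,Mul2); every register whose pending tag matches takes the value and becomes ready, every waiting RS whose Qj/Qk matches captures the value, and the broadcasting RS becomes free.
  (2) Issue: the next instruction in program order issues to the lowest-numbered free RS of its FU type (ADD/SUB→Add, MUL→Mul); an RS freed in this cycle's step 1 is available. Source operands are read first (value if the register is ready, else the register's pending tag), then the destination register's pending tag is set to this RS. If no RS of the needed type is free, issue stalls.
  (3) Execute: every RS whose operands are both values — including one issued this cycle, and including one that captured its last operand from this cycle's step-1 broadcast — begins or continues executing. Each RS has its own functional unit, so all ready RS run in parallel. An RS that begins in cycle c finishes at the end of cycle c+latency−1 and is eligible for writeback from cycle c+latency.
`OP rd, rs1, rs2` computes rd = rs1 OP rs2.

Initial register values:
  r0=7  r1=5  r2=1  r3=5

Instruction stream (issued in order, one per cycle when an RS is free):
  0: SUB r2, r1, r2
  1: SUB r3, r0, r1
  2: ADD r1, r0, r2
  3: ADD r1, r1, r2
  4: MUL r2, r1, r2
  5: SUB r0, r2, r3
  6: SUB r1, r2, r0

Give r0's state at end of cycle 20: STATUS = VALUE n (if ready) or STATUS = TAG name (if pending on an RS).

c1: issue SUB r2<-Add1 | r0:7,r1:5,r2:Add1,r3:5
c2: issue SUB r3<-Add2 | r0:7,r1:5,r2:Add1,r3:Add2
c3: issue ADD r1<-Add3 | r0:7,r1:Add3,r2:Add1,r3:Add2
c4: CDB Add1=4; issue ADD r1<-Add1 | r0:7,r1:Add1,r2:4,r3:Add2
c5: CDB Add2=2; issue MUL r2<-Mul1 | r0:7,r1:Add1,r2:Mul1,r3:2
c6: issue SUB r0<-Add2 | r0:Add2,r1:Add1,r2:Mul1,r3:2
c7: CDB Add3=11; issue SUB r1<-Add3 | r0:Add2,r1:Add3,r2:Mul1,r3:2
c8: - | r0:Add2,r1:Add3,r2:Mul1,r3:2
c9: - | r0:Add2,r1:Add3,r2:Mul1,r3:2
c10: CDB Add1=15 | r0:Add2,r1:Add3,r2:Mul1,r3:2
c11: - | r0:Add2,r1:Add3,r2:Mul1,r3:2
c12: - | r0:Add2,r1:Add3,r2:Mul1,r3:2
c13: - | r0:Add2,r1:Add3,r2:Mul1,r3:2
c14: - | r0:Add2,r1:Add3,r2:Mul1,r3:2
c15: CDB Mul1=60 | r0:Add2,r1:Add3,r2:60,r3:2
c16: - | r0:Add2,r1:Add3,r2:60,r3:2
c17: - | r0:Add2,r1:Add3,r2:60,r3:2
c18: CDB Add2=58 | r0:58,r1:Add3,r2:60,r3:2
c19: - | r0:58,r1:Add3,r2:60,r3:2
c20: - | r0:58,r1:Add3,r2:60,r3:2

STATUS = VALUE 58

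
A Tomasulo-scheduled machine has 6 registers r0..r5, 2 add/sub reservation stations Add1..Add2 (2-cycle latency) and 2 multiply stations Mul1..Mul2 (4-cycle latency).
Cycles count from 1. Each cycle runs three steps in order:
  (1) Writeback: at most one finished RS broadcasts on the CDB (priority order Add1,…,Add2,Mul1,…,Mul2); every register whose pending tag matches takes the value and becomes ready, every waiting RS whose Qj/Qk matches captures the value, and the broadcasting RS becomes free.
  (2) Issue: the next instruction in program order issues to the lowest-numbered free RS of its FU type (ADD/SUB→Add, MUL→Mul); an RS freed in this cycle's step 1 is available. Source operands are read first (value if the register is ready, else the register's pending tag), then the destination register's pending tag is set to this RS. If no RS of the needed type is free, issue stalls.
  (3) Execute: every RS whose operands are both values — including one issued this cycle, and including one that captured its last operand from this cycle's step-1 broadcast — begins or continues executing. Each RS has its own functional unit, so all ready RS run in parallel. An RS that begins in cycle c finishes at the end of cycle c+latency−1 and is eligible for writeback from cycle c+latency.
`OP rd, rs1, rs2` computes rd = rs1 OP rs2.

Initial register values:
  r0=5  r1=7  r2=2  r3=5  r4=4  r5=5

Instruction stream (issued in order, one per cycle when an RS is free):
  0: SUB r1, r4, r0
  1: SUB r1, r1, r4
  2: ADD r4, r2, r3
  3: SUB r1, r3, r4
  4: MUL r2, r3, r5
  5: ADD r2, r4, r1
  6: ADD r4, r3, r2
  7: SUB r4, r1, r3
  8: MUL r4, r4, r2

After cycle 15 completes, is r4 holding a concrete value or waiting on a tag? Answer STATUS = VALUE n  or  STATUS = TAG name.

c1: issue SUB r1<-Add1 | r0:5,r1:Add1,r2:2,r3:5,r4:4,r5:5
c2: issue SUB r1<-Add2 | r0:5,r1:Add2,r2:2,r3:5,r4:4,r5:5
c3: CDB Add1=-1; issue ADD r4<-Add1 | r0:5,r1:Add2,r2:2,r3:5,r4:Add1,r5:5
c4: stall | r0:5,r1:Add2,r2:2,r3:5,r4:Add1,r5:5
c5: CDB Add1=7; issue SUB r1<-Add1 | r0:5,r1:Add1,r2:2,r3:5,r4:7,r5:5
c6: CDB Add2=-5; issue MUL r2<-Mul1 | r0:5,r1:Add1,r2:Mul1,r3:5,r4:7,r5:5
c7: CDB Add1=-2; issue ADD r2<-Add1 | r0:5,r1:-2,r2:Add1,r3:5,r4:7,r5:5
c8: issue ADD r4<-Add2 | r0:5,r1:-2,r2:Add1,r3:5,r4:Add2,r5:5
c9: CDB Add1=5; issue SUB r4<-Add1 | r0:5,r1:-2,r2:5,r3:5,r4:Add1,r5:5
c10: CDB Mul1=25; issue MUL r4<-Mul1 | r0:5,r1:-2,r2:5,r3:5,r4:Mul1,r5:5
c11: CDB Add1=-7 | r0:5,r1:-2,r2:5,r3:5,r4:Mul1,r5:5
c12: CDB Add2=10 | r0:5,r1:-2,r2:5,r3:5,r4:Mul1,r5:5
c13: - | r0:5,r1:-2,r2:5,r3:5,r4:Mul1,r5:5
c14: - | r0:5,r1:-2,r2:5,r3:5,r4:Mul1,r5:5
c15: CDB Mul1=-35 | r0:5,r1:-2,r2:5,r3:5,r4:-35,r5:5

STATUS = VALUE -35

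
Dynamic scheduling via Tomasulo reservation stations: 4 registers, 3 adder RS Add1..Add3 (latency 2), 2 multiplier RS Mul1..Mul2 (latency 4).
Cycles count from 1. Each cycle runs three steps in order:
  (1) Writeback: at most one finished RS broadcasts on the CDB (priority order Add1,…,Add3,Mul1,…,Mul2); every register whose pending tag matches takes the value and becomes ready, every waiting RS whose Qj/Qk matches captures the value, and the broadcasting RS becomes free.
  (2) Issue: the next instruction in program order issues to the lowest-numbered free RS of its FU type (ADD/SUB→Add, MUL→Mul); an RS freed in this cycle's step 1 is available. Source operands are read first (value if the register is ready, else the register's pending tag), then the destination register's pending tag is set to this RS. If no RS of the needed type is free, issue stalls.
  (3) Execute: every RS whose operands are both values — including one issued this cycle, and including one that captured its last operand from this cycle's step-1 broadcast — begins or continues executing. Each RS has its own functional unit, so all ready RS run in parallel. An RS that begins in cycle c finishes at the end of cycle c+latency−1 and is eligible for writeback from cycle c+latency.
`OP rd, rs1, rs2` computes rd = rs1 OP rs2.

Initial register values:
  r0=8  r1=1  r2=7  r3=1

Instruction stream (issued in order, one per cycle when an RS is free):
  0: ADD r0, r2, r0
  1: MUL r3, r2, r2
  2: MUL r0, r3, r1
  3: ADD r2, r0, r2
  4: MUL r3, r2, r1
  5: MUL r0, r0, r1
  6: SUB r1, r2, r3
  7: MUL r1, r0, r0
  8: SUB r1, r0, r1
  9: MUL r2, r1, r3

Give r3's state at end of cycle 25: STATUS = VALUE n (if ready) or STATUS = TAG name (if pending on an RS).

cycle 1: issue ADD r0<-Add1 // r0:Add1,r1:1,r2:7,r3:1
cycle 2: issue MUL r3<-Mul1 // r0:Add1,r1:1,r2:7,r3:Mul1
cycle 3: CDB Add1=15; issue MUL r0<-Mul2 // r0:Mul2,r1:1,r2:7,r3:Mul1
cycle 4: issue ADD r2<-Add1 // r0:Mul2,r1:1,r2:Add1,r3:Mul1
cycle 5: stall // r0:Mul2,r1:1,r2:Add1,r3:Mul1
cycle 6: CDB Mul1=49; issue MUL r3<-Mul1 // r0:Mul2,r1:1,r2:Add1,r3:Mul1
cycle 7: stall // r0:Mul2,r1:1,r2:Add1,r3:Mul1
cycle 8: stall // r0:Mul2,r1:1,r2:Add1,r3:Mul1
cycle 9: stall // r0:Mul2,r1:1,r2:Add1,r3:Mul1
cycle 10: CDB Mul2=49; issue MUL r0<-Mul2 // r0:Mul2,r1:1,r2:Add1,r3:Mul1
cycle 11: issue SUB r1<-Add2 // r0:Mul2,r1:Add2,r2:Add1,r3:Mul1
cycle 12: CDB Add1=56; stall // r0:Mul2,r1:Add2,r2:56,r3:Mul1
cycle 13: stall // r0:Mul2,r1:Add2,r2:56,r3:Mul1
cycle 14: CDB Mul2=49; issue MUL r1<-Mul2 // r0:49,r1:Mul2,r2:56,r3:Mul1
cycle 15: issue SUB r1<-Add1 // r0:49,r1:Add1,r2:56,r3:Mul1
cycle 16: CDB Mul1=56; issue MUL r2<-Mul1 // r0:49,r1:Add1,r2:Mul1,r3:56
cycle 17: - // r0:49,r1:Add1,r2:Mul1,r3:56
cycle 18: CDB Add2=0 // r0:49,r1:Add1,r2:Mul1,r3:56
cycle 19: CDB Mul2=2401 // r0:49,r1:Add1,r2:Mul1,r3:56
cycle 20: - // r0:49,r1:Add1,r2:Mul1,r3:56
cycle 21: CDB Add1=-2352 // r0:49,r1:-2352,r2:Mul1,r3:56
cycle 22: - // r0:49,r1:-2352,r2:Mul1,r3:56
cycle 23: - // r0:49,r1:-2352,r2:Mul1,r3:56
cycle 24: - // r0:49,r1:-2352,r2:Mul1,r3:56
cycle 25: CDB Mul1=-131712 // r0:49,r1:-2352,r2:-131712,r3:56

STATUS = VALUE 56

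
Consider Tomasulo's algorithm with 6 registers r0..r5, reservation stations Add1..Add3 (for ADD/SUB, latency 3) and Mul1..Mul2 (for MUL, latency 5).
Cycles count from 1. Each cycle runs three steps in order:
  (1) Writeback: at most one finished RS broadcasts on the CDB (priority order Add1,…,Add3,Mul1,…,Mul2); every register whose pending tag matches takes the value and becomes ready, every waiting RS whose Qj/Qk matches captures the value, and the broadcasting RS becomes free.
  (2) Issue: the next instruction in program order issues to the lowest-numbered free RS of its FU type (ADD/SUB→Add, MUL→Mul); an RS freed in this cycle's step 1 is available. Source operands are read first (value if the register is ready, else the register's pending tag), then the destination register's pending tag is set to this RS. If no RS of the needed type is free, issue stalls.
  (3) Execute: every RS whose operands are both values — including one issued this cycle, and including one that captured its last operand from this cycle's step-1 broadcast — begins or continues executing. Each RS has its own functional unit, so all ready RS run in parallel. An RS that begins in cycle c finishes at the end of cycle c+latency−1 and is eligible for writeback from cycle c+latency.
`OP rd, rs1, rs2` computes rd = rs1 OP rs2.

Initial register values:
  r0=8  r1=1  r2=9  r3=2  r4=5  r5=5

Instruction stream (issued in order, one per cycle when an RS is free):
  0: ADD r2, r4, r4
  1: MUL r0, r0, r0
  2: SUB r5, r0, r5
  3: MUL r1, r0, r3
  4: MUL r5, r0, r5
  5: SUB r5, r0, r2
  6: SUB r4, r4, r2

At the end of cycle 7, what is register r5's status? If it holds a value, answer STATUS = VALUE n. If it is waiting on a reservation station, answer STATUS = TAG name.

STATUS = TAG Mul1

  c1: issue ADD r2<-Add1  regs: r0:8,r1:1,r2:Add1,r3:2,r4:5,r5:5
  c2: issue MUL r0<-Mul1  regs: r0:Mul1,r1:1,r2:Add1,r3:2,r4:5,r5:5
  c3: issue SUB r5<-Add2  regs: r0:Mul1,r1:1,r2:Add1,r3:2,r4:5,r5:Add2
  c4: CDB Add1=10; issue MUL r1<-Mul2  regs: r0:Mul1,r1:Mul2,r2:10,r3:2,r4:5,r5:Add2
  c5: stall  regs: r0:Mul1,r1:Mul2,r2:10,r3:2,r4:5,r5:Add2
  c6: stall  regs: r0:Mul1,r1:Mul2,r2:10,r3:2,r4:5,r5:Add2
  c7: CDB Mul1=64; issue MUL r5<-Mul1  regs: r0:64,r1:Mul2,r2:10,r3:2,r4:5,r5:Mul1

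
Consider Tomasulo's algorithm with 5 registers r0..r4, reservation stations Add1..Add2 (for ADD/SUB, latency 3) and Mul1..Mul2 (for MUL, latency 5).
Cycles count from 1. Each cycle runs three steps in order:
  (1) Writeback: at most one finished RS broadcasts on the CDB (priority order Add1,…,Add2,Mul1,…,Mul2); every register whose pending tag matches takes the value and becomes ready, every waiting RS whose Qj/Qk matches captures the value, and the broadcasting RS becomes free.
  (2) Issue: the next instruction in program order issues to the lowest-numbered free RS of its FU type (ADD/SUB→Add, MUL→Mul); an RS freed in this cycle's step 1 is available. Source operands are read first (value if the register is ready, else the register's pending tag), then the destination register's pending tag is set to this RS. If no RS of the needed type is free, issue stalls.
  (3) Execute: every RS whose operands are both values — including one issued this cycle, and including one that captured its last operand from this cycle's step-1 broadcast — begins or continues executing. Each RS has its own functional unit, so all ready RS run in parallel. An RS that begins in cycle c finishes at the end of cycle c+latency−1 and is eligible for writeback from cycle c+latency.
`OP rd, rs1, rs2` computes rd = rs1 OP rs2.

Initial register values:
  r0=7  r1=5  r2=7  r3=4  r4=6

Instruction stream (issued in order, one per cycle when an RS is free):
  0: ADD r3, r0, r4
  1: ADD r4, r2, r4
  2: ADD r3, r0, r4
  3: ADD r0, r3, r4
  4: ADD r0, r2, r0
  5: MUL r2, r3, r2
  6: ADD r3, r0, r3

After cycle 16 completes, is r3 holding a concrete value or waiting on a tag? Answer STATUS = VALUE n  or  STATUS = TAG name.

STATUS = TAG Add2

c1: issue ADD r3<-Add1 | r0:7,r1:5,r2:7,r3:Add1,r4:6
c2: issue ADD r4<-Add2 | r0:7,r1:5,r2:7,r3:Add1,r4:Add2
c3: stall | r0:7,r1:5,r2:7,r3:Add1,r4:Add2
c4: CDB Add1=13; issue ADD r3<-Add1 | r0:7,r1:5,r2:7,r3:Add1,r4:Add2
c5: CDB Add2=13; issue ADD r0<-Add2 | r0:Add2,r1:5,r2:7,r3:Add1,r4:13
c6: stall | r0:Add2,r1:5,r2:7,r3:Add1,r4:13
c7: stall | r0:Add2,r1:5,r2:7,r3:Add1,r4:13
c8: CDB Add1=20; issue ADD r0<-Add1 | r0:Add1,r1:5,r2:7,r3:20,r4:13
c9: issue MUL r2<-Mul1 | r0:Add1,r1:5,r2:Mul1,r3:20,r4:13
c10: stall | r0:Add1,r1:5,r2:Mul1,r3:20,r4:13
c11: CDB Add2=33; issue ADD r3<-Add2 | r0:Add1,r1:5,r2:Mul1,r3:Add2,r4:13
c12: - | r0:Add1,r1:5,r2:Mul1,r3:Add2,r4:13
c13: - | r0:Add1,r1:5,r2:Mul1,r3:Add2,r4:13
c14: CDB Add1=40 | r0:40,r1:5,r2:Mul1,r3:Add2,r4:13
c15: CDB Mul1=140 | r0:40,r1:5,r2:140,r3:Add2,r4:13
c16: - | r0:40,r1:5,r2:140,r3:Add2,r4:13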